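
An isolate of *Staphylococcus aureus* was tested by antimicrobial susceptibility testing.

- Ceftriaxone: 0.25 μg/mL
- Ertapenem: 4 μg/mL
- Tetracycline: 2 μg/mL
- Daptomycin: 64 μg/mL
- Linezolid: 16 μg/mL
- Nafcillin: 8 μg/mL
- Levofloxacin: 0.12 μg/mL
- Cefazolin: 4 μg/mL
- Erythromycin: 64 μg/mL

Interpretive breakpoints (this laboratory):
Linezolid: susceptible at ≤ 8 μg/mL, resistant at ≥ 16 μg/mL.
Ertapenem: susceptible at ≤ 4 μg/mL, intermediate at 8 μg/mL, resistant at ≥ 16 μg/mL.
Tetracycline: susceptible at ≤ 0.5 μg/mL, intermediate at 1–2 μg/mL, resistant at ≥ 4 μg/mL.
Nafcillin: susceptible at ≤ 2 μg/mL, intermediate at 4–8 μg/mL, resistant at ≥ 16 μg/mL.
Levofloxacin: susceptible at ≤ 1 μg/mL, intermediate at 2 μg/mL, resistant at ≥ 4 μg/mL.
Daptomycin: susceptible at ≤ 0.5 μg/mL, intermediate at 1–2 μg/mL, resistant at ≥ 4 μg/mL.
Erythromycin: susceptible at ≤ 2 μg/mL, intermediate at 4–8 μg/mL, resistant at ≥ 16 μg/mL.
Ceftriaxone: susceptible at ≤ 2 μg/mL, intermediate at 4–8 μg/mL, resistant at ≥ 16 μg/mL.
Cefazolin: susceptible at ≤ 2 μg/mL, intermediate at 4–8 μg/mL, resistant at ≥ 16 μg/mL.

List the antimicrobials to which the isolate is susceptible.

ceftriaxone, ertapenem, levofloxacin

Ceftriaxone: 0.25 μg/mL is ≤ 2 μg/mL → susceptible
Ertapenem 4 μg/mL: ≤ 4 μg/mL — susceptible
Tetracycline (2 μg/mL) in 1–2 μg/mL — Intermediate
Daptomycin (64 μg/mL) ≥ 4 μg/mL ⇒ resistant
Linezolid (16 μg/mL) ≥ 16 μg/mL → Resistant
Nafcillin: 8 μg/mL is in 4–8 μg/mL ⇒ intermediate
Levofloxacin 0.12 μg/mL: ≤ 1 μg/mL — S
Cefazolin: 4 μg/mL is in 4–8 μg/mL → Intermediate
Erythromycin (64 μg/mL) ≥ 16 μg/mL ⇒ Resistant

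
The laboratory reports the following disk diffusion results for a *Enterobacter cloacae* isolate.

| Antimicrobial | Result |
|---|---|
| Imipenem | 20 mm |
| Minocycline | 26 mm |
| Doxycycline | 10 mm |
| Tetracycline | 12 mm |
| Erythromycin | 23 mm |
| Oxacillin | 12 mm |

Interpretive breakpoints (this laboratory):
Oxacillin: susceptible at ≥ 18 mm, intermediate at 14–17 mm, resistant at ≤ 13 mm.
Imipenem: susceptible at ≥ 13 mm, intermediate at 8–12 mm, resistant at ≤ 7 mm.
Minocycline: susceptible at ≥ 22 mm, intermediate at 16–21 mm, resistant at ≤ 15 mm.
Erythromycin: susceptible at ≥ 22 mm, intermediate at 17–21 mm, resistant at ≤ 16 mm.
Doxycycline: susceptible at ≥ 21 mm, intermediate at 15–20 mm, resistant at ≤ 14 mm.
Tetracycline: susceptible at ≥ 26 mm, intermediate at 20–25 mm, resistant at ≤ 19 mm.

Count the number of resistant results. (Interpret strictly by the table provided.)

Imipenem 20 mm: ≥ 13 mm — susceptible
Minocycline: 26 mm is ≥ 22 mm — susceptible
Doxycycline: 10 mm is ≤ 14 mm — resistant
Tetracycline 12 mm: ≤ 19 mm — resistant
Erythromycin 23 mm: ≥ 22 mm → S
Oxacillin (12 mm) ≤ 13 mm — resistant
Resistant: 3

3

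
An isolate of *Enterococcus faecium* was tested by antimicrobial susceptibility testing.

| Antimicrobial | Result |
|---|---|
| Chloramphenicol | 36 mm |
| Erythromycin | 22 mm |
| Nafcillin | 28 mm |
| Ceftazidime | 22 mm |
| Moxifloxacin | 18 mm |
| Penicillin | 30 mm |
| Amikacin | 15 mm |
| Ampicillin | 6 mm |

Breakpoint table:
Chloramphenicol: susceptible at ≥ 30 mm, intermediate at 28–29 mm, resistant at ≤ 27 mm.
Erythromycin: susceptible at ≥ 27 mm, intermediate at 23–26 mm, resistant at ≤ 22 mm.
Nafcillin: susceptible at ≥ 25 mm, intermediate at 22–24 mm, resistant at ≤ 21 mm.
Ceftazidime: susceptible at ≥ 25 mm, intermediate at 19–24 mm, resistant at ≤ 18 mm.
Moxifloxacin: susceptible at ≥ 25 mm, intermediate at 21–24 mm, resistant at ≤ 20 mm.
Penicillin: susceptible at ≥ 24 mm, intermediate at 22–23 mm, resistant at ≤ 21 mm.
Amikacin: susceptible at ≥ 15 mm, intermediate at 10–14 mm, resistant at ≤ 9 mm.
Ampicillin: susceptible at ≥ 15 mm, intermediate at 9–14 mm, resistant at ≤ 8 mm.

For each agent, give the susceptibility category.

S, R, S, I, R, S, S, R

Chloramphenicol: 36 mm is ≥ 30 mm → S
Erythromycin: 22 mm is ≤ 22 mm → R
Nafcillin (28 mm) ≥ 25 mm → Susceptible
Ceftazidime 22 mm: in 19–24 mm — intermediate
Moxifloxacin 18 mm: ≤ 20 mm — R
Penicillin: 30 mm is ≥ 24 mm → Susceptible
Amikacin (15 mm) ≥ 15 mm → susceptible
Ampicillin: 6 mm is ≤ 8 mm — R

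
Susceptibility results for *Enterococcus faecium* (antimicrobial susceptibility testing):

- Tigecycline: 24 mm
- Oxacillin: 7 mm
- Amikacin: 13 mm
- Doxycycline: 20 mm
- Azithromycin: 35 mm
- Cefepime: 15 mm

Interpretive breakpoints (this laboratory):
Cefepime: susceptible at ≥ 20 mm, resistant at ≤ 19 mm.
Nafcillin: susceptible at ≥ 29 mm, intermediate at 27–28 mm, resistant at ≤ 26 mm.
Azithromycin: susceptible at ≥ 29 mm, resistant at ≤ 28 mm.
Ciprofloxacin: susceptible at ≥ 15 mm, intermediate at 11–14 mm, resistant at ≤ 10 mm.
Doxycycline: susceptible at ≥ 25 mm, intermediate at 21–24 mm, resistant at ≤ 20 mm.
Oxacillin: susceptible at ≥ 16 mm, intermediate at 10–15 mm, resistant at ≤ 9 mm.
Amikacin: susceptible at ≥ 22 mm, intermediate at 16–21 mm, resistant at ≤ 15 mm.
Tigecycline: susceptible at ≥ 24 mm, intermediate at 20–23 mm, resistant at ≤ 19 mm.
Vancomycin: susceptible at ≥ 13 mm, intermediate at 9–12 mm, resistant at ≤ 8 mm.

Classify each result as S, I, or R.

S, R, R, R, S, R

Tigecycline: 24 mm is ≥ 24 mm ⇒ S
Oxacillin: 7 mm is ≤ 9 mm ⇒ R
Amikacin (13 mm) ≤ 15 mm → R
Doxycycline 20 mm: ≤ 20 mm → Resistant
Azithromycin: 35 mm is ≥ 29 mm — Susceptible
Cefepime: 15 mm is ≤ 19 mm ⇒ Resistant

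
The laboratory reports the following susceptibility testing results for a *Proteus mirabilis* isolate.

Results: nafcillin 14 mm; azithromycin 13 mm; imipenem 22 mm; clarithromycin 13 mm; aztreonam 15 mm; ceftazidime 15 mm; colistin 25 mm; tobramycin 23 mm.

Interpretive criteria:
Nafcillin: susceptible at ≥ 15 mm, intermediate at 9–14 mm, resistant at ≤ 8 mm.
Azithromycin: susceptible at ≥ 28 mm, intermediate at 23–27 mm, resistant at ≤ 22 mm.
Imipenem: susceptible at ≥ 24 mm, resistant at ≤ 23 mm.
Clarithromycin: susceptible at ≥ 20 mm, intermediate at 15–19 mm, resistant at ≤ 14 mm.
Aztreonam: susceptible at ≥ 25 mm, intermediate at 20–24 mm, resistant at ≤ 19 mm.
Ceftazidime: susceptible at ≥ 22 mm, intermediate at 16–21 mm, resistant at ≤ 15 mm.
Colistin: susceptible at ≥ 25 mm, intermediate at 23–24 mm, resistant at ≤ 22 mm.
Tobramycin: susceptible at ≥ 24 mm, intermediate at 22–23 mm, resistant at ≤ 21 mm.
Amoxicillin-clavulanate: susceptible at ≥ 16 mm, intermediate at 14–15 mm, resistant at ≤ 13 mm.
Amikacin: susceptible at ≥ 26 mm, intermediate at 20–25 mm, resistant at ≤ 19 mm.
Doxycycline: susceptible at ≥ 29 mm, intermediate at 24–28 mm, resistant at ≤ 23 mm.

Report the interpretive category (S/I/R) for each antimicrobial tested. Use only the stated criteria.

Nafcillin (14 mm) in 9–14 mm ⇒ intermediate
Azithromycin (13 mm) ≤ 22 mm — Resistant
Imipenem 22 mm: ≤ 23 mm → R
Clarithromycin 13 mm: ≤ 14 mm ⇒ R
Aztreonam 15 mm: ≤ 19 mm → resistant
Ceftazidime (15 mm) ≤ 15 mm ⇒ R
Colistin 25 mm: ≥ 25 mm — S
Tobramycin 23 mm: in 22–23 mm → Intermediate

I, R, R, R, R, R, S, I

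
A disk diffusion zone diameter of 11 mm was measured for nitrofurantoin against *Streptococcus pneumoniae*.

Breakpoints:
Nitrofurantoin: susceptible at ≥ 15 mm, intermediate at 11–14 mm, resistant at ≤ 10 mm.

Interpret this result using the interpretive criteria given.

Nitrofurantoin: 11 mm is in 11–14 mm → Intermediate

Intermediate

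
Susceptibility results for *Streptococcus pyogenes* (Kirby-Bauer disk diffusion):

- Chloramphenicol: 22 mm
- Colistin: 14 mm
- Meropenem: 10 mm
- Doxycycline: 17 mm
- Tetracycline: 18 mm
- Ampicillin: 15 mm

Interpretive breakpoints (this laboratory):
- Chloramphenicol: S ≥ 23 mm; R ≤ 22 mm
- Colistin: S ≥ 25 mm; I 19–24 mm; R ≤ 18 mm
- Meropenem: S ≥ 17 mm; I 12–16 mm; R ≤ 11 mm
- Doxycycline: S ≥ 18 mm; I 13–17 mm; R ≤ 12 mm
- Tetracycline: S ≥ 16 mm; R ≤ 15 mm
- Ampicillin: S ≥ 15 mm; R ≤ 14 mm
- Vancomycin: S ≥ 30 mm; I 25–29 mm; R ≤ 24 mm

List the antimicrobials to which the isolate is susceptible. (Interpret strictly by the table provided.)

tetracycline, ampicillin

Chloramphenicol (22 mm) ≤ 22 mm → R
Colistin 14 mm: ≤ 18 mm → Resistant
Meropenem: 10 mm is ≤ 11 mm — R
Doxycycline (17 mm) in 13–17 mm ⇒ I
Tetracycline 18 mm: ≥ 16 mm ⇒ S
Ampicillin: 15 mm is ≥ 15 mm → S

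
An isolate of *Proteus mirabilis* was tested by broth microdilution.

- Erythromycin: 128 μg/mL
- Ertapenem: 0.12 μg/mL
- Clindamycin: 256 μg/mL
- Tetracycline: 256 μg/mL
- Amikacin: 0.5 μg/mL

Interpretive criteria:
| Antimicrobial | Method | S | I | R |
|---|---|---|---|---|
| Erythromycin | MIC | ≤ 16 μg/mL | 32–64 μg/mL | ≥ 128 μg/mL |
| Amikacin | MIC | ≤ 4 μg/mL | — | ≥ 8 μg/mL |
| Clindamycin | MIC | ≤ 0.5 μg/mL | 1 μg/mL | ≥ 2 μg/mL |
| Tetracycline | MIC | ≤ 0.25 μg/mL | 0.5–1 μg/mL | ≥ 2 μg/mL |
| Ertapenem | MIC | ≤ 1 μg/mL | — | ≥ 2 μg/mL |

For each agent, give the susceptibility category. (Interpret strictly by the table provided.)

Erythromycin: 128 μg/mL is ≥ 128 μg/mL — R
Ertapenem: 0.12 μg/mL is ≤ 1 μg/mL ⇒ S
Clindamycin 256 μg/mL: ≥ 2 μg/mL ⇒ R
Tetracycline 256 μg/mL: ≥ 2 μg/mL → R
Amikacin (0.5 μg/mL) ≤ 4 μg/mL — susceptible

R, S, R, R, S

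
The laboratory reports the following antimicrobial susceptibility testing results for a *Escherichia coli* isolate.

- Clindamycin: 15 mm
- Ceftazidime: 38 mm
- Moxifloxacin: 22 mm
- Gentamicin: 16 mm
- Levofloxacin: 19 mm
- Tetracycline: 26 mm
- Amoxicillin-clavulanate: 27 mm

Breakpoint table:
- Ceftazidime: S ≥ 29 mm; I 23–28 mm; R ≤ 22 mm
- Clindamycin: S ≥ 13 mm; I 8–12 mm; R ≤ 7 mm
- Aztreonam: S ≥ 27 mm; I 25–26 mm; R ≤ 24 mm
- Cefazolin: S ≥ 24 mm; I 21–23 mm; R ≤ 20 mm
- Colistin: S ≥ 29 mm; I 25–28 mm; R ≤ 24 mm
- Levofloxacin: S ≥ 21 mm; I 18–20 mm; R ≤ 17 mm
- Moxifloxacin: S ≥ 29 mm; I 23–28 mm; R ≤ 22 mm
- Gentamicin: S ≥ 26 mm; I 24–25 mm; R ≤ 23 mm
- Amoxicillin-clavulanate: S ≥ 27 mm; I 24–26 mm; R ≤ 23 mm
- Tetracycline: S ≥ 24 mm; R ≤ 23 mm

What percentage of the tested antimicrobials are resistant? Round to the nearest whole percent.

Clindamycin (15 mm) ≥ 13 mm ⇒ S
Ceftazidime 38 mm: ≥ 29 mm — susceptible
Moxifloxacin 22 mm: ≤ 22 mm — resistant
Gentamicin: 16 mm is ≤ 23 mm ⇒ Resistant
Levofloxacin: 19 mm is in 18–20 mm ⇒ intermediate
Tetracycline (26 mm) ≥ 24 mm — S
Amoxicillin-clavulanate: 27 mm is ≥ 27 mm ⇒ S
Resistant: 2/7

29%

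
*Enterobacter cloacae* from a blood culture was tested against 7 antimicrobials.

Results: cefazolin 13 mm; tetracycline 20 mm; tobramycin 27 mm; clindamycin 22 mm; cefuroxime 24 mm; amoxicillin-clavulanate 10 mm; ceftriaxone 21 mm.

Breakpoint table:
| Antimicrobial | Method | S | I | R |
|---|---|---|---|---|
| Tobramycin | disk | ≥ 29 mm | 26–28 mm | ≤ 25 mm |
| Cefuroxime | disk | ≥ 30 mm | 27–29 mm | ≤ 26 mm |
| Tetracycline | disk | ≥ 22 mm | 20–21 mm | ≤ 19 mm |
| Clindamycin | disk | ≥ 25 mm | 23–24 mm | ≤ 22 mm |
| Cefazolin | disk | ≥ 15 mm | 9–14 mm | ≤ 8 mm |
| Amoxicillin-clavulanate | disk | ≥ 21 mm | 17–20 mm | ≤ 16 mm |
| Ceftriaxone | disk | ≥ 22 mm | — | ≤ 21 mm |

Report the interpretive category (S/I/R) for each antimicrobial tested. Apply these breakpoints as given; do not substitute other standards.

I, I, I, R, R, R, R

Cefazolin 13 mm: in 9–14 mm — intermediate
Tetracycline (20 mm) in 20–21 mm ⇒ intermediate
Tobramycin 27 mm: in 26–28 mm ⇒ Intermediate
Clindamycin: 22 mm is ≤ 22 mm — R
Cefuroxime 24 mm: ≤ 26 mm → Resistant
Amoxicillin-clavulanate: 10 mm is ≤ 16 mm — resistant
Ceftriaxone 21 mm: ≤ 21 mm — R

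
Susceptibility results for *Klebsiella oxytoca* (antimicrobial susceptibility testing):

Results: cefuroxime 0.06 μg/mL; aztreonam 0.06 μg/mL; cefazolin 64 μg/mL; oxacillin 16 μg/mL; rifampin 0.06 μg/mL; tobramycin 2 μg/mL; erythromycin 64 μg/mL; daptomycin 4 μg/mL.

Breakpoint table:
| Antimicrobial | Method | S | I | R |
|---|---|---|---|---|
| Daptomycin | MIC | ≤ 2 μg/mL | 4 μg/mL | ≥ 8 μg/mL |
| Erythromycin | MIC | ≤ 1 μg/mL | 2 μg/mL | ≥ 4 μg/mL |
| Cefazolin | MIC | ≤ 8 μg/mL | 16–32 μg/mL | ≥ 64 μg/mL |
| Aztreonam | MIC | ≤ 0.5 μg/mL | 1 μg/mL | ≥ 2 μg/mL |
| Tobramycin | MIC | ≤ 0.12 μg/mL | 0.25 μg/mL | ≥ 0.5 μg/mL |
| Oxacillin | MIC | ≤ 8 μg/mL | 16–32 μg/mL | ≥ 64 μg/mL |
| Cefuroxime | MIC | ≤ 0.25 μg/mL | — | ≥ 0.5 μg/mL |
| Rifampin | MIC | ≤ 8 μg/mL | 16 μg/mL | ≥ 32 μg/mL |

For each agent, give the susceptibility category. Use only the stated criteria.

Cefuroxime 0.06 μg/mL: ≤ 0.25 μg/mL — S
Aztreonam (0.06 μg/mL) ≤ 0.5 μg/mL — susceptible
Cefazolin (64 μg/mL) ≥ 64 μg/mL → Resistant
Oxacillin 16 μg/mL: in 16–32 μg/mL — I
Rifampin 0.06 μg/mL: ≤ 8 μg/mL ⇒ Susceptible
Tobramycin 2 μg/mL: ≥ 0.5 μg/mL ⇒ resistant
Erythromycin (64 μg/mL) ≥ 4 μg/mL — R
Daptomycin (4 μg/mL) = 4 μg/mL → Intermediate

S, S, R, I, S, R, R, I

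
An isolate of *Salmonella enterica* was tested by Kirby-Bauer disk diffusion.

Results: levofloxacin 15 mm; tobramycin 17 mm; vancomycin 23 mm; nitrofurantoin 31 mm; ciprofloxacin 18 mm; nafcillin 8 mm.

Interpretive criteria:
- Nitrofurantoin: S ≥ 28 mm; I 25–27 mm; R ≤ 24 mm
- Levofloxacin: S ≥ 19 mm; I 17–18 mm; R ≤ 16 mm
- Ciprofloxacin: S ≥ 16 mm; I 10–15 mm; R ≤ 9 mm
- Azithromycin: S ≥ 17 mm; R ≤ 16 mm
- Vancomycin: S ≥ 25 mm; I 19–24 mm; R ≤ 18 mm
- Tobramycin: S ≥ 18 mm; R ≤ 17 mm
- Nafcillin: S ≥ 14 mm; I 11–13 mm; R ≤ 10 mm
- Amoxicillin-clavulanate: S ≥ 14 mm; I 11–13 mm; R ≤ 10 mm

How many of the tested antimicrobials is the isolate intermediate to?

Levofloxacin (15 mm) ≤ 16 mm — Resistant
Tobramycin: 17 mm is ≤ 17 mm → R
Vancomycin 23 mm: in 19–24 mm — Intermediate
Nitrofurantoin: 31 mm is ≥ 28 mm → Susceptible
Ciprofloxacin: 18 mm is ≥ 16 mm → Susceptible
Nafcillin 8 mm: ≤ 10 mm ⇒ resistant
Intermediate: 1

1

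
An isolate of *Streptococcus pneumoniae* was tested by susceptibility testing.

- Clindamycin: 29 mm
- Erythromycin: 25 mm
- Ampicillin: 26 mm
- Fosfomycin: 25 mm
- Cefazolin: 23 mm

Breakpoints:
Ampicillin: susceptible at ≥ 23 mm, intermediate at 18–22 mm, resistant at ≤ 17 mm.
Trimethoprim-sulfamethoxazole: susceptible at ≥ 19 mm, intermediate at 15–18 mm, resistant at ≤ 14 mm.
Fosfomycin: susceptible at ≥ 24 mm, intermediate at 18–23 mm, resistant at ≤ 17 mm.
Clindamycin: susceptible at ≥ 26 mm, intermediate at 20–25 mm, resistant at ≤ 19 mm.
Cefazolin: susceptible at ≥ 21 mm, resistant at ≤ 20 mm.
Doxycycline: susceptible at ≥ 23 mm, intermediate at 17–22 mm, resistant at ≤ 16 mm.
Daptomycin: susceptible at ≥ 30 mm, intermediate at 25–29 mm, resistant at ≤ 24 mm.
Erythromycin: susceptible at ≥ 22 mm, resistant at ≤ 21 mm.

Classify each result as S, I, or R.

S, S, S, S, S

Clindamycin: 29 mm is ≥ 26 mm → susceptible
Erythromycin 25 mm: ≥ 22 mm ⇒ susceptible
Ampicillin: 26 mm is ≥ 23 mm ⇒ S
Fosfomycin 25 mm: ≥ 24 mm — susceptible
Cefazolin 23 mm: ≥ 21 mm ⇒ susceptible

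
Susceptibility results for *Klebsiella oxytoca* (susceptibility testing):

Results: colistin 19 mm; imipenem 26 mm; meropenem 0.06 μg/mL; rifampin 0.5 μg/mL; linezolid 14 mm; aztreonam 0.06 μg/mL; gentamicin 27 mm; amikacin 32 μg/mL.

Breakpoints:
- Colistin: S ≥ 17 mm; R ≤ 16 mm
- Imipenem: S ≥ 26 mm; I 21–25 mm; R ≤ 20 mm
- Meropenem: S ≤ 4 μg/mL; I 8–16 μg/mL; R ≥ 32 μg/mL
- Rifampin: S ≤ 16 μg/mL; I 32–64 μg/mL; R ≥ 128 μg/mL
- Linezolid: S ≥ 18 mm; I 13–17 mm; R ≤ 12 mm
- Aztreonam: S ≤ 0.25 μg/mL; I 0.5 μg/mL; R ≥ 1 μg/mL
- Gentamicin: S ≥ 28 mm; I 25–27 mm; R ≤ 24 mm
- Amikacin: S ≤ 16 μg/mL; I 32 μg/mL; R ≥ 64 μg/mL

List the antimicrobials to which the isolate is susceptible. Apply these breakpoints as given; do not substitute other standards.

colistin, imipenem, meropenem, rifampin, aztreonam

Colistin 19 mm: ≥ 17 mm ⇒ Susceptible
Imipenem 26 mm: ≥ 26 mm ⇒ Susceptible
Meropenem: 0.06 μg/mL is ≤ 4 μg/mL ⇒ susceptible
Rifampin: 0.5 μg/mL is ≤ 16 μg/mL ⇒ susceptible
Linezolid 14 mm: in 13–17 mm — Intermediate
Aztreonam (0.06 μg/mL) ≤ 0.25 μg/mL → susceptible
Gentamicin (27 mm) in 25–27 mm ⇒ Intermediate
Amikacin: 32 μg/mL is = 32 μg/mL — I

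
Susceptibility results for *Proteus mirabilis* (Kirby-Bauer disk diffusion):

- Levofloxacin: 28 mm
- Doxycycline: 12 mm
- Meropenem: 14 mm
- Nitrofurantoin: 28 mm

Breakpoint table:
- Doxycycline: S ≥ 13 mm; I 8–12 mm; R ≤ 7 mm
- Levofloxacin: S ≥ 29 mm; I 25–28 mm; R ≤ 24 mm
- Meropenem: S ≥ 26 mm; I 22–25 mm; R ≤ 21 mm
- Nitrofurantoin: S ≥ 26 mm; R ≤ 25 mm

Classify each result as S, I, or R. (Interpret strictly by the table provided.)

Levofloxacin 28 mm: in 25–28 mm ⇒ intermediate
Doxycycline (12 mm) in 8–12 mm ⇒ Intermediate
Meropenem: 14 mm is ≤ 21 mm ⇒ resistant
Nitrofurantoin (28 mm) ≥ 26 mm ⇒ S

I, I, R, S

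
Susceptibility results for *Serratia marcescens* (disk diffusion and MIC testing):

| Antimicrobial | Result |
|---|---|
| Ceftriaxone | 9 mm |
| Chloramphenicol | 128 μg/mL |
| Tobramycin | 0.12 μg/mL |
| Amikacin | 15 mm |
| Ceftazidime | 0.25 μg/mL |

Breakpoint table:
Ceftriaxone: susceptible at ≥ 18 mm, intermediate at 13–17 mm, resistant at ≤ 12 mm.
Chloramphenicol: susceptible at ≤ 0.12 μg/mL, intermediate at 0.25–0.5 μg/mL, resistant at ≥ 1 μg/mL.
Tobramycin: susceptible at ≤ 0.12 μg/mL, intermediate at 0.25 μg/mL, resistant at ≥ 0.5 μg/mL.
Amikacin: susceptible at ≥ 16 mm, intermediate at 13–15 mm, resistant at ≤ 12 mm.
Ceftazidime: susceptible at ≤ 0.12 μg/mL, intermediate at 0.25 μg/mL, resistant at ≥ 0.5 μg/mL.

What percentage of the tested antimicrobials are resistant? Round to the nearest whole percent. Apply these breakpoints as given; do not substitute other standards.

40%

Ceftriaxone: 9 mm is ≤ 12 mm → Resistant
Chloramphenicol (128 μg/mL) ≥ 1 μg/mL → resistant
Tobramycin (0.12 μg/mL) ≤ 0.12 μg/mL ⇒ Susceptible
Amikacin 15 mm: in 13–15 mm ⇒ intermediate
Ceftazidime 0.25 μg/mL: = 0.25 μg/mL ⇒ intermediate
Resistant: 2/5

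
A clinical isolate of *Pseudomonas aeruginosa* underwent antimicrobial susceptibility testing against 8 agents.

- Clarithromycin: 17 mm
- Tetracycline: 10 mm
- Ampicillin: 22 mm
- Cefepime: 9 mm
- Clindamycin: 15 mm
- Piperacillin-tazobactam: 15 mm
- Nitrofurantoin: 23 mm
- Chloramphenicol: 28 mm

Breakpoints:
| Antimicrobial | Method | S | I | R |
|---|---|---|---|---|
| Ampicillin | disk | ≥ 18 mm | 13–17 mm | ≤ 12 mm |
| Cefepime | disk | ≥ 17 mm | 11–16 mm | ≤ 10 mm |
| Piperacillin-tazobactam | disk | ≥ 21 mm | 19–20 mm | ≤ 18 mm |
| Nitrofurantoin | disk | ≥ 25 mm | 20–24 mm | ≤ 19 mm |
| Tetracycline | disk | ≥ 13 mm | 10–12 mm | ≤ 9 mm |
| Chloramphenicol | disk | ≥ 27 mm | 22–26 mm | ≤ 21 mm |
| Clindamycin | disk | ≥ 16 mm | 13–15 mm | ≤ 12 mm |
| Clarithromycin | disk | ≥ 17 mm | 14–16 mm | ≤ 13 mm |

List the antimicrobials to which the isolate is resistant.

Clarithromycin (17 mm) ≥ 17 mm — Susceptible
Tetracycline (10 mm) in 10–12 mm — intermediate
Ampicillin: 22 mm is ≥ 18 mm → susceptible
Cefepime (9 mm) ≤ 10 mm → Resistant
Clindamycin 15 mm: in 13–15 mm → intermediate
Piperacillin-tazobactam: 15 mm is ≤ 18 mm ⇒ resistant
Nitrofurantoin (23 mm) in 20–24 mm ⇒ intermediate
Chloramphenicol: 28 mm is ≥ 27 mm → Susceptible

cefepime, piperacillin-tazobactam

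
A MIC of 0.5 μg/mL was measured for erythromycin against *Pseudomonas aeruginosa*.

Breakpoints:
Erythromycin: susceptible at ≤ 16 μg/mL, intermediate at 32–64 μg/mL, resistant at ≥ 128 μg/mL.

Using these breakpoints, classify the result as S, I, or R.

Susceptible

Erythromycin 0.5 μg/mL: ≤ 16 μg/mL — Susceptible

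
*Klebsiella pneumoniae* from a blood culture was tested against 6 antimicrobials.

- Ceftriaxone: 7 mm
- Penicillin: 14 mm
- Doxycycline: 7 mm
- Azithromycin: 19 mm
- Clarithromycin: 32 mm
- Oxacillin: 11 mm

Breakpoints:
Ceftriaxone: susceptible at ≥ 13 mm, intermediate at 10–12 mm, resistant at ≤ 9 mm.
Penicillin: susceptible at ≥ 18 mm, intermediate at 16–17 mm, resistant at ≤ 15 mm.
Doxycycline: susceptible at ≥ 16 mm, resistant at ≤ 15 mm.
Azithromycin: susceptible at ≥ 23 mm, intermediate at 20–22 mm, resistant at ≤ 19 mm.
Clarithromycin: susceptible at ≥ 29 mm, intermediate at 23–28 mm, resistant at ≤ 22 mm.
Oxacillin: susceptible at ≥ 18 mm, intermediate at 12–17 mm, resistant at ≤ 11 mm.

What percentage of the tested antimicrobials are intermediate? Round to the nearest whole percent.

Ceftriaxone: 7 mm is ≤ 9 mm — R
Penicillin: 14 mm is ≤ 15 mm ⇒ resistant
Doxycycline: 7 mm is ≤ 15 mm — resistant
Azithromycin (19 mm) ≤ 19 mm ⇒ Resistant
Clarithromycin (32 mm) ≥ 29 mm → S
Oxacillin: 11 mm is ≤ 11 mm — Resistant
Intermediate: 0/6

0%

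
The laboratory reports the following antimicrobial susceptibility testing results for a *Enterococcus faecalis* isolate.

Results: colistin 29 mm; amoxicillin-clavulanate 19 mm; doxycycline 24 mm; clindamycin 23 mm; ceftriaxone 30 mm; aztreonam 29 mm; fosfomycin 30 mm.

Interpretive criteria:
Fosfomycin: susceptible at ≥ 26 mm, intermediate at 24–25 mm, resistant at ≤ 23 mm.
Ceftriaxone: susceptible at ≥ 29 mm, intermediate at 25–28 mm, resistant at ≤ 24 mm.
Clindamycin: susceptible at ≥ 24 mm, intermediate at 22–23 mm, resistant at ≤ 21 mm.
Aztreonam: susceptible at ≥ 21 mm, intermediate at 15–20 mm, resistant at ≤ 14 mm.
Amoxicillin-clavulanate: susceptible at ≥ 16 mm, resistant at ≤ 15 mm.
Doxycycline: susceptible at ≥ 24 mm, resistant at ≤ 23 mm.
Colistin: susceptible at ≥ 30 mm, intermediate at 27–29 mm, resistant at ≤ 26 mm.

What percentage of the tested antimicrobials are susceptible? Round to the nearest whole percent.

Colistin (29 mm) in 27–29 mm — Intermediate
Amoxicillin-clavulanate (19 mm) ≥ 16 mm ⇒ susceptible
Doxycycline: 24 mm is ≥ 24 mm — S
Clindamycin (23 mm) in 22–23 mm ⇒ intermediate
Ceftriaxone (30 mm) ≥ 29 mm — susceptible
Aztreonam (29 mm) ≥ 21 mm → susceptible
Fosfomycin (30 mm) ≥ 26 mm ⇒ Susceptible
Susceptible: 5/7

71%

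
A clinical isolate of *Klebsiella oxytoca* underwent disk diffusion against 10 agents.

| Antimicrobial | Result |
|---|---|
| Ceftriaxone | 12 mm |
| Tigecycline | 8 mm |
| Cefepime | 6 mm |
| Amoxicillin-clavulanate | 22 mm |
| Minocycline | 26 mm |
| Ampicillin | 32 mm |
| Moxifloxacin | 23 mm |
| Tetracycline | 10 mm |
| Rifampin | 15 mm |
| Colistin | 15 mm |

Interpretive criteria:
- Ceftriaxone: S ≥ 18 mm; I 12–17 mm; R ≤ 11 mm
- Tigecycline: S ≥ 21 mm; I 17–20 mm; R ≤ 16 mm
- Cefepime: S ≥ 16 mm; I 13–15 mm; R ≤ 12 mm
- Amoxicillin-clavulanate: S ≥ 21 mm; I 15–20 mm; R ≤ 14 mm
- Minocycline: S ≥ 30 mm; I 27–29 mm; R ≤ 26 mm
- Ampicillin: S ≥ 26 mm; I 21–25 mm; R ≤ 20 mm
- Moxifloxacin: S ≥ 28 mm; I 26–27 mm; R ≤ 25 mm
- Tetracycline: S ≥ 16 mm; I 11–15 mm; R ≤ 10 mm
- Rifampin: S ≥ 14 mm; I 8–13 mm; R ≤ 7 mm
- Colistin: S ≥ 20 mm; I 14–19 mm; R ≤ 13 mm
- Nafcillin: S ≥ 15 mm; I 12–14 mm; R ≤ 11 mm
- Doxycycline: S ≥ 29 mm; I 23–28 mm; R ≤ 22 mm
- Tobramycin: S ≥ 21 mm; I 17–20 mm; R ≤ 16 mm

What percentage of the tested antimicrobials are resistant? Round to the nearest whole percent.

Ceftriaxone 12 mm: in 12–17 mm — I
Tigecycline (8 mm) ≤ 16 mm → R
Cefepime (6 mm) ≤ 12 mm → resistant
Amoxicillin-clavulanate: 22 mm is ≥ 21 mm — S
Minocycline (26 mm) ≤ 26 mm → resistant
Ampicillin (32 mm) ≥ 26 mm ⇒ Susceptible
Moxifloxacin (23 mm) ≤ 25 mm — resistant
Tetracycline 10 mm: ≤ 10 mm ⇒ R
Rifampin: 15 mm is ≥ 14 mm ⇒ Susceptible
Colistin (15 mm) in 14–19 mm → intermediate
Resistant: 5/10

50%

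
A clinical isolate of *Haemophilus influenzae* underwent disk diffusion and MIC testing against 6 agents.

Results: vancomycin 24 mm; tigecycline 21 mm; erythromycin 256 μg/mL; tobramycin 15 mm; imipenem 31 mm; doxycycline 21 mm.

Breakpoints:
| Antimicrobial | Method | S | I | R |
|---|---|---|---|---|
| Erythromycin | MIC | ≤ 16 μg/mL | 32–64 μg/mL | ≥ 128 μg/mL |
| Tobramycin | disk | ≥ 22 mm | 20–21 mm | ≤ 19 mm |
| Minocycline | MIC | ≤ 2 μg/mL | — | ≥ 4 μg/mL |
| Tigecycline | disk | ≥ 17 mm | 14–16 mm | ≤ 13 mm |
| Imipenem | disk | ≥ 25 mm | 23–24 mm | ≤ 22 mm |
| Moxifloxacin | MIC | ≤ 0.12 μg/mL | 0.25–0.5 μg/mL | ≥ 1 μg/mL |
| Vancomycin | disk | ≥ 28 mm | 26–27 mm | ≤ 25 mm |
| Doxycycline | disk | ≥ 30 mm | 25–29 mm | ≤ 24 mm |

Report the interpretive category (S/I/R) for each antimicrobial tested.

Vancomycin 24 mm: ≤ 25 mm — resistant
Tigecycline (21 mm) ≥ 17 mm — susceptible
Erythromycin (256 μg/mL) ≥ 128 μg/mL → Resistant
Tobramycin: 15 mm is ≤ 19 mm — Resistant
Imipenem: 31 mm is ≥ 25 mm — S
Doxycycline: 21 mm is ≤ 24 mm — R

R, S, R, R, S, R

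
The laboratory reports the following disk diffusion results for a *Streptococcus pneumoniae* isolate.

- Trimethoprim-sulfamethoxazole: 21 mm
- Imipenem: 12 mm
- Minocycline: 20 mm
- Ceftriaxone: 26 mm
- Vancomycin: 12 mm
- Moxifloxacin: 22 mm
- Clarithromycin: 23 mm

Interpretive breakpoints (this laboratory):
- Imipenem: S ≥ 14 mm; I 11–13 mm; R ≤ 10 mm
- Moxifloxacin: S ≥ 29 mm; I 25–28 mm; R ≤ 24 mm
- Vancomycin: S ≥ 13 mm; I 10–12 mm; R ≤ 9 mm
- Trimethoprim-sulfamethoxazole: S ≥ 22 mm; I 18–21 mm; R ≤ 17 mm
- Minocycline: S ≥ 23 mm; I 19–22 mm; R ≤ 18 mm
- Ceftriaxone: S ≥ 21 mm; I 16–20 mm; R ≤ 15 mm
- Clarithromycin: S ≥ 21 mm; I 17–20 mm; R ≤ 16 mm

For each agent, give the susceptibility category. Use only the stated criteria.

I, I, I, S, I, R, S

Trimethoprim-sulfamethoxazole 21 mm: in 18–21 mm — I
Imipenem 12 mm: in 11–13 mm — I
Minocycline 20 mm: in 19–22 mm ⇒ intermediate
Ceftriaxone: 26 mm is ≥ 21 mm — S
Vancomycin: 12 mm is in 10–12 mm ⇒ Intermediate
Moxifloxacin (22 mm) ≤ 24 mm → resistant
Clarithromycin (23 mm) ≥ 21 mm → S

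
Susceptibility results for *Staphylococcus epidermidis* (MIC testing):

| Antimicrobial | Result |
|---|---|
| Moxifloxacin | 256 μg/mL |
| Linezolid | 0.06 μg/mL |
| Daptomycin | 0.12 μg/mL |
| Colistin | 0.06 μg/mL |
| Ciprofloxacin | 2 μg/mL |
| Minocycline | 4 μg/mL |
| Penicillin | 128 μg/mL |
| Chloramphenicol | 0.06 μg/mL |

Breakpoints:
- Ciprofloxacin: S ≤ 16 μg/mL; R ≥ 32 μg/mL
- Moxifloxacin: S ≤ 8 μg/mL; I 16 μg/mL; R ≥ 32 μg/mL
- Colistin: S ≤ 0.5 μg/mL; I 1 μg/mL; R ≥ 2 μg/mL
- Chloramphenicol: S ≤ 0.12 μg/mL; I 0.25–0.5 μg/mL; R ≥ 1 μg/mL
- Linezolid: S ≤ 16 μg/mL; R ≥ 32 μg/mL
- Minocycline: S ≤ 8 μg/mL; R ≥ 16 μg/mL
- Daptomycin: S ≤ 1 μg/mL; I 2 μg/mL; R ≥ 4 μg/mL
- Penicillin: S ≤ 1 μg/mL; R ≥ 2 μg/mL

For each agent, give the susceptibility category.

Moxifloxacin 256 μg/mL: ≥ 32 μg/mL → resistant
Linezolid (0.06 μg/mL) ≤ 16 μg/mL ⇒ Susceptible
Daptomycin (0.12 μg/mL) ≤ 1 μg/mL ⇒ Susceptible
Colistin 0.06 μg/mL: ≤ 0.5 μg/mL — Susceptible
Ciprofloxacin 2 μg/mL: ≤ 16 μg/mL ⇒ Susceptible
Minocycline: 4 μg/mL is ≤ 8 μg/mL → S
Penicillin: 128 μg/mL is ≥ 2 μg/mL ⇒ resistant
Chloramphenicol 0.06 μg/mL: ≤ 0.12 μg/mL — Susceptible

R, S, S, S, S, S, R, S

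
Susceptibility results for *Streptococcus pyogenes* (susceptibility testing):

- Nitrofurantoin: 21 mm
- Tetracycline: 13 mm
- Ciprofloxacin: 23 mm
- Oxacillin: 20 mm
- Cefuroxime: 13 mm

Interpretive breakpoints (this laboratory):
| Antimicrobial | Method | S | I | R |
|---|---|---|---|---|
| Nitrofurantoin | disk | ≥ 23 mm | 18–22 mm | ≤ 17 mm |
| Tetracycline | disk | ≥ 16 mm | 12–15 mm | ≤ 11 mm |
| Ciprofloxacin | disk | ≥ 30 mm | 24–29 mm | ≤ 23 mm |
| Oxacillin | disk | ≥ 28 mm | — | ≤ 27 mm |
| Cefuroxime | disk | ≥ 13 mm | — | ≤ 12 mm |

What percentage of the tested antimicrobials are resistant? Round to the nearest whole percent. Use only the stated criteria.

40%

Nitrofurantoin 21 mm: in 18–22 mm — I
Tetracycline 13 mm: in 12–15 mm → intermediate
Ciprofloxacin: 23 mm is ≤ 23 mm — R
Oxacillin: 20 mm is ≤ 27 mm → resistant
Cefuroxime (13 mm) ≥ 13 mm → susceptible
Resistant: 2/5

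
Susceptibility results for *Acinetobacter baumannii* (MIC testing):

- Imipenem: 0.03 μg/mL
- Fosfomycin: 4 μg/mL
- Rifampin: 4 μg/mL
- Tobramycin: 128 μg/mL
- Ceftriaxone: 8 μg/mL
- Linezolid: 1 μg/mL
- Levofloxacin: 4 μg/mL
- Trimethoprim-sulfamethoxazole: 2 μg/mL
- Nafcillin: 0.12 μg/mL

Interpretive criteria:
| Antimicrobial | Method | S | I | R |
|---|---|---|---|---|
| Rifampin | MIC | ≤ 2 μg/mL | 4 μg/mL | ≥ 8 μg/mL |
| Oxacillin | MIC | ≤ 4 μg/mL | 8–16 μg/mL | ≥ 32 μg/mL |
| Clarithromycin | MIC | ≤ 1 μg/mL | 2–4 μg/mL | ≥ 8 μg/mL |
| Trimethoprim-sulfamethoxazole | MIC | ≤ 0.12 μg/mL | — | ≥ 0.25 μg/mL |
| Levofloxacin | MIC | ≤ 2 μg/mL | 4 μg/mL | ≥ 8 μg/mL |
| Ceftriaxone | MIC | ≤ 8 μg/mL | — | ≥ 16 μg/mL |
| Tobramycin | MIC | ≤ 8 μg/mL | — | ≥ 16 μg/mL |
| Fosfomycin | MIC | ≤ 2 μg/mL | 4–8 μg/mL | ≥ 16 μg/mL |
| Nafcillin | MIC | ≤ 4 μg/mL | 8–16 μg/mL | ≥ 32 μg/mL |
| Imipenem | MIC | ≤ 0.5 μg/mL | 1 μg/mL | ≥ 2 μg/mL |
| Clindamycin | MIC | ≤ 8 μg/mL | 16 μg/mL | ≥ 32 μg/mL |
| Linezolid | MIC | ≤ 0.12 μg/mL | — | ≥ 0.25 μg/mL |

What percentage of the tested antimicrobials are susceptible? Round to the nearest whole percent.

33%

Imipenem (0.03 μg/mL) ≤ 0.5 μg/mL ⇒ susceptible
Fosfomycin: 4 μg/mL is in 4–8 μg/mL ⇒ I
Rifampin 4 μg/mL: = 4 μg/mL ⇒ intermediate
Tobramycin: 128 μg/mL is ≥ 16 μg/mL — R
Ceftriaxone (8 μg/mL) ≤ 8 μg/mL → Susceptible
Linezolid: 1 μg/mL is ≥ 0.25 μg/mL ⇒ R
Levofloxacin 4 μg/mL: = 4 μg/mL — Intermediate
Trimethoprim-sulfamethoxazole: 2 μg/mL is ≥ 0.25 μg/mL → R
Nafcillin: 0.12 μg/mL is ≤ 4 μg/mL ⇒ Susceptible
Susceptible: 3/9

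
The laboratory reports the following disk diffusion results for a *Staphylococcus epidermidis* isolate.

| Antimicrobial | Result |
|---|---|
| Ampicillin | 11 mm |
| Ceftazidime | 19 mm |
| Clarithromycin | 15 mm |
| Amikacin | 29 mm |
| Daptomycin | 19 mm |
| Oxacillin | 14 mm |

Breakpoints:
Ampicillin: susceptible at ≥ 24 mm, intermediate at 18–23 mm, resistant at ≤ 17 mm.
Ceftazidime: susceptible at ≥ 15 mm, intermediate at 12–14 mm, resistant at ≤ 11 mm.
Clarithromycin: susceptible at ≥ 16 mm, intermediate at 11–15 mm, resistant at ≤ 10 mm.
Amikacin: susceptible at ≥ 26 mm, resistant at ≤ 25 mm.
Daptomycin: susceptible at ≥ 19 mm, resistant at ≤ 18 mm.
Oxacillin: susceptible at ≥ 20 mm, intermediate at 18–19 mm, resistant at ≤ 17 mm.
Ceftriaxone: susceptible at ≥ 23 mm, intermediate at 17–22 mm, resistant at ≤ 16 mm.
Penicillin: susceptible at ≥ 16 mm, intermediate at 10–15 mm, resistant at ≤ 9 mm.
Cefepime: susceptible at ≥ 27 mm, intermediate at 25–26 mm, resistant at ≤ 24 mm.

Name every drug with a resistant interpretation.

Ampicillin 11 mm: ≤ 17 mm ⇒ Resistant
Ceftazidime (19 mm) ≥ 15 mm → Susceptible
Clarithromycin: 15 mm is in 11–15 mm → Intermediate
Amikacin: 29 mm is ≥ 26 mm — Susceptible
Daptomycin (19 mm) ≥ 19 mm — susceptible
Oxacillin: 14 mm is ≤ 17 mm — Resistant

ampicillin, oxacillin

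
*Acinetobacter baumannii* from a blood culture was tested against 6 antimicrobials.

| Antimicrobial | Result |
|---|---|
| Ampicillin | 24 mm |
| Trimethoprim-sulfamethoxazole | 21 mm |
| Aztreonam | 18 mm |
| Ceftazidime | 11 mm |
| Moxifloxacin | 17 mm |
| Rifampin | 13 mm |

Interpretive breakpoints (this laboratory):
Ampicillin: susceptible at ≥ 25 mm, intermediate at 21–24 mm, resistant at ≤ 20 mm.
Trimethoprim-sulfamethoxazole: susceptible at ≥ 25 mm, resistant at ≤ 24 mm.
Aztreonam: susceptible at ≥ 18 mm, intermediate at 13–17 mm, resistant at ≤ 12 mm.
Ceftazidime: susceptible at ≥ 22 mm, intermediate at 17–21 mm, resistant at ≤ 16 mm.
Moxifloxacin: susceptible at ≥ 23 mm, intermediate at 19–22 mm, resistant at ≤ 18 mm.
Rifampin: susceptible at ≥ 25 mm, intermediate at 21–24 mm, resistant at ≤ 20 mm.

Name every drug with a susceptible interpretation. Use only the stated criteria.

aztreonam

Ampicillin (24 mm) in 21–24 mm → I
Trimethoprim-sulfamethoxazole (21 mm) ≤ 24 mm → resistant
Aztreonam: 18 mm is ≥ 18 mm ⇒ Susceptible
Ceftazidime: 11 mm is ≤ 16 mm — R
Moxifloxacin: 17 mm is ≤ 18 mm → R
Rifampin: 13 mm is ≤ 20 mm → R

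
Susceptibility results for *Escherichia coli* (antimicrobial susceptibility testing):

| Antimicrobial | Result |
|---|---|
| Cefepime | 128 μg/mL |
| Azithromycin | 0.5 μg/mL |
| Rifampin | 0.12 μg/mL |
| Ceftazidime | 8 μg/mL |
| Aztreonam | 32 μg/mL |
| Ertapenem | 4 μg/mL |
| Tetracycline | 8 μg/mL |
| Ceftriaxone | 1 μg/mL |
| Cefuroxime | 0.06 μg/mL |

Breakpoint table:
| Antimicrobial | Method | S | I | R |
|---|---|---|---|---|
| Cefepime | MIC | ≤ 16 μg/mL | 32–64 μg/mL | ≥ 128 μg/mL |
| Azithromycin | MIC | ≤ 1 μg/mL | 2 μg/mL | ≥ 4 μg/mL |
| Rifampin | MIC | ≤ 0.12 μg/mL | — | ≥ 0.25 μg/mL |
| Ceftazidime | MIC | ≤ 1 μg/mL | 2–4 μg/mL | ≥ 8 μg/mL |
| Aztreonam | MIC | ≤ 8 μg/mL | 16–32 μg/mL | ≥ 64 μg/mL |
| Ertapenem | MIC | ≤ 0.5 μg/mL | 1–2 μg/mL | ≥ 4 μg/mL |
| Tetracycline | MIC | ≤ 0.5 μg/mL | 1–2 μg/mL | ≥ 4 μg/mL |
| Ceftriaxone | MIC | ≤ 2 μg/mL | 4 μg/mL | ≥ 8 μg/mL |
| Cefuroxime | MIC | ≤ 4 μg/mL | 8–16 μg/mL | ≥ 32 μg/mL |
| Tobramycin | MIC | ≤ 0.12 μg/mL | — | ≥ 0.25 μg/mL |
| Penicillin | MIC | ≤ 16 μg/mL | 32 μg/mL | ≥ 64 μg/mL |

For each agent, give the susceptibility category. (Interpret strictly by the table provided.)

Cefepime 128 μg/mL: ≥ 128 μg/mL — resistant
Azithromycin: 0.5 μg/mL is ≤ 1 μg/mL — S
Rifampin 0.12 μg/mL: ≤ 0.12 μg/mL → susceptible
Ceftazidime 8 μg/mL: ≥ 8 μg/mL — resistant
Aztreonam (32 μg/mL) in 16–32 μg/mL — Intermediate
Ertapenem: 4 μg/mL is ≥ 4 μg/mL ⇒ Resistant
Tetracycline (8 μg/mL) ≥ 4 μg/mL — resistant
Ceftriaxone 1 μg/mL: ≤ 2 μg/mL → susceptible
Cefuroxime (0.06 μg/mL) ≤ 4 μg/mL → susceptible

R, S, S, R, I, R, R, S, S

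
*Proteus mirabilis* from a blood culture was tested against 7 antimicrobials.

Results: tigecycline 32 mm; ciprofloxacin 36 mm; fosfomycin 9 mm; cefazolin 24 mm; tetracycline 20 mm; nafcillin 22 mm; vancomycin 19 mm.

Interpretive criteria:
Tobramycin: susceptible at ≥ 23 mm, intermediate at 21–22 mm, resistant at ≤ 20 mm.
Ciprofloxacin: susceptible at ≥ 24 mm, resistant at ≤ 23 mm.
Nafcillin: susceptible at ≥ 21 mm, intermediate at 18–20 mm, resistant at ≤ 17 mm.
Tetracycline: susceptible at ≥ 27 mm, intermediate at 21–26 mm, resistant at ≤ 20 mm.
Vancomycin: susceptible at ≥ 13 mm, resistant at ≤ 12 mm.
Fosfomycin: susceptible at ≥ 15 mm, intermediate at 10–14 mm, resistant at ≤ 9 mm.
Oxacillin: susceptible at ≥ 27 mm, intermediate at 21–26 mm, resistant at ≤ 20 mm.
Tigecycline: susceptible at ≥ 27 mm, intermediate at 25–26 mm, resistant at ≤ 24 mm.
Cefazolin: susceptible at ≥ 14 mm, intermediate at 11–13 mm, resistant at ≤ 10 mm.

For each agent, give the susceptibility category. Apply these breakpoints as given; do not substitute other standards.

Tigecycline 32 mm: ≥ 27 mm → susceptible
Ciprofloxacin: 36 mm is ≥ 24 mm → S
Fosfomycin: 9 mm is ≤ 9 mm → resistant
Cefazolin (24 mm) ≥ 14 mm — S
Tetracycline (20 mm) ≤ 20 mm — R
Nafcillin: 22 mm is ≥ 21 mm ⇒ S
Vancomycin 19 mm: ≥ 13 mm → Susceptible

S, S, R, S, R, S, S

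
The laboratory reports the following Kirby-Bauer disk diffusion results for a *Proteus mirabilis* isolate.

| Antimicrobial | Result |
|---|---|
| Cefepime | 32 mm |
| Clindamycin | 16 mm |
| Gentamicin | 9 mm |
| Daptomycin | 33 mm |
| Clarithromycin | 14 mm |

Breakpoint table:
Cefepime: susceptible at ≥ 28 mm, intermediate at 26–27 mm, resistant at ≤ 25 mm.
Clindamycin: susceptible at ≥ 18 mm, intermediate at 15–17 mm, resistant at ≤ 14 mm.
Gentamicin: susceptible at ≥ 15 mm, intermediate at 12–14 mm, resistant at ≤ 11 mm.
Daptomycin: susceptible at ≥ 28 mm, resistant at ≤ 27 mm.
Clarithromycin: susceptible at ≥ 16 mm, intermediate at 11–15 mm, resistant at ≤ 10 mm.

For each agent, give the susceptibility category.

S, I, R, S, I

Cefepime (32 mm) ≥ 28 mm — S
Clindamycin (16 mm) in 15–17 mm — I
Gentamicin 9 mm: ≤ 11 mm ⇒ R
Daptomycin: 33 mm is ≥ 28 mm ⇒ susceptible
Clarithromycin 14 mm: in 11–15 mm ⇒ Intermediate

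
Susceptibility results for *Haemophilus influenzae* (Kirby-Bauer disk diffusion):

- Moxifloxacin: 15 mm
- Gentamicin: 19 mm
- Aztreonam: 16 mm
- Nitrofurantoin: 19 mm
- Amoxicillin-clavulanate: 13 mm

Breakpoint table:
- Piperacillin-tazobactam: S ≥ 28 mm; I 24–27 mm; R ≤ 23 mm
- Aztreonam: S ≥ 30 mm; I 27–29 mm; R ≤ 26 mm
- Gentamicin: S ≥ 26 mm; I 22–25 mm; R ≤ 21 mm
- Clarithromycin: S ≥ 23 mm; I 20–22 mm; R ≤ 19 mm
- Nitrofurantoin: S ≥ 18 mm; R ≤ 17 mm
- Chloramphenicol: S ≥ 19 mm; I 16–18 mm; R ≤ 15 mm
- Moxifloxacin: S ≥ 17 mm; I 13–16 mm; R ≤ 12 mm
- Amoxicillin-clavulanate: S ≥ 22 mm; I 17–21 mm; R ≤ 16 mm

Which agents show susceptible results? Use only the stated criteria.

nitrofurantoin

Moxifloxacin 15 mm: in 13–16 mm ⇒ intermediate
Gentamicin (19 mm) ≤ 21 mm — R
Aztreonam 16 mm: ≤ 26 mm ⇒ Resistant
Nitrofurantoin (19 mm) ≥ 18 mm → S
Amoxicillin-clavulanate 13 mm: ≤ 16 mm — R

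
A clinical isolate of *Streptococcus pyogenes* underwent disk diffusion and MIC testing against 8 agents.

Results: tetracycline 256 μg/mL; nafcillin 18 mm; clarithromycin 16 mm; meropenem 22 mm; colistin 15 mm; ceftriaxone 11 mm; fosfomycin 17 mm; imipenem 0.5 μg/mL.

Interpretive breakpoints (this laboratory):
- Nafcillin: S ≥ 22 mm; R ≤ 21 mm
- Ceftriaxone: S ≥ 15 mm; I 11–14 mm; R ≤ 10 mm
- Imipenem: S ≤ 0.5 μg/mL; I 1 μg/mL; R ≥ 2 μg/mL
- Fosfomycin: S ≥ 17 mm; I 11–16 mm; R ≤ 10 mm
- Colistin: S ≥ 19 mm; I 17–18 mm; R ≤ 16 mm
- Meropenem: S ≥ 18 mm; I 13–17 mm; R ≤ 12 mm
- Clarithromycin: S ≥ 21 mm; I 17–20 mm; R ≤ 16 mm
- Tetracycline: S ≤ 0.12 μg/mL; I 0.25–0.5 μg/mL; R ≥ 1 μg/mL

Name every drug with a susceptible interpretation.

meropenem, fosfomycin, imipenem

Tetracycline: 256 μg/mL is ≥ 1 μg/mL ⇒ Resistant
Nafcillin: 18 mm is ≤ 21 mm → Resistant
Clarithromycin 16 mm: ≤ 16 mm → resistant
Meropenem (22 mm) ≥ 18 mm — S
Colistin: 15 mm is ≤ 16 mm — R
Ceftriaxone: 11 mm is in 11–14 mm — Intermediate
Fosfomycin: 17 mm is ≥ 17 mm — S
Imipenem (0.5 μg/mL) ≤ 0.5 μg/mL — Susceptible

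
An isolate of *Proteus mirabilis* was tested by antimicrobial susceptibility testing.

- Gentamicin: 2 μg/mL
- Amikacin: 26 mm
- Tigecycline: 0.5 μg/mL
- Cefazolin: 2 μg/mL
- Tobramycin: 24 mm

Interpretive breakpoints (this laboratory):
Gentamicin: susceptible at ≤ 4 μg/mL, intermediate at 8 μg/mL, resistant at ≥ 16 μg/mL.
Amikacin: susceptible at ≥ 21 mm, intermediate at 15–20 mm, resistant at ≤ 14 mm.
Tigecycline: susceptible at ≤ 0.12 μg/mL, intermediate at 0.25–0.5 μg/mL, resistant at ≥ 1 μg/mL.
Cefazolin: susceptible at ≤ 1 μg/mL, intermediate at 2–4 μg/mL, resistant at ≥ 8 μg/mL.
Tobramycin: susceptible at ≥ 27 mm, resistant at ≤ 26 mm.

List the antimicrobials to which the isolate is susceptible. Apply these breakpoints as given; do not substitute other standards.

gentamicin, amikacin

Gentamicin (2 μg/mL) ≤ 4 μg/mL ⇒ Susceptible
Amikacin: 26 mm is ≥ 21 mm — S
Tigecycline: 0.5 μg/mL is in 0.25–0.5 μg/mL — Intermediate
Cefazolin (2 μg/mL) in 2–4 μg/mL ⇒ intermediate
Tobramycin: 24 mm is ≤ 26 mm → R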